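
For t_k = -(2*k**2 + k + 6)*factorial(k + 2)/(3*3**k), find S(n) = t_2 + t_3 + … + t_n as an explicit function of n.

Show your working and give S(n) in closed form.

S(n) = 8 - 2*n*factorial(n + 3)/(3*3**n) - factorial(n + 3)/(3*3**n)

r(k) = (k + 3)*(k + 2*(k + 1)**2 + 7)/(3*(2*k**2 + k + 6)) after simplifying.
Take A(k)=k/3 + 1, B(k)=1, C(k)=k**2 + k/2 + 3.
Key eq: (k/3 + 1)·f(k+1) = (1)·f(k) + (k**2 + k/2 + 3).
d = 1 from the (1,0,2) case.
Solve for f: f(k) = 3*(2*k - 1)/2 (degree 1 ≤ 1).
So s_k = (B(k−1)f/C)·t_k = (3*(2*k - 1)/(2*k**2 + k + 6))·t_k = -(2*k - 1)*factorial(k + 2)/3**k.
Δs = -(2*k**2 + k + 6)*factorial(k + 2)/(3*3**k), as required.
Evaluate: s_(n+1) = -3**(-n - 1)*(2*n + 1)*factorial(n + 3); subtract s_(2) = -8 ⇒ S(n) = 8 - 2*n*factorial(n + 3)/(3*3**n) - factorial(n + 3)/(3*3**n).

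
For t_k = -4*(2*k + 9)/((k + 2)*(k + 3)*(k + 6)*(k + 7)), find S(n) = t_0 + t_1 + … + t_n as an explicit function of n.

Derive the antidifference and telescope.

Compute t_(k+1)/t_k: get (k + 2)*(k + 6)*(2*k + 11)/((k + 4)*(k + 8)*(2*k + 9)).
Factor: A=k + 2; B=k + 8; C=k**3 + 27*k**2/2 + 121*k/2 + 90.
Key eq: (k + 2)·f(k+1) = (k + 7)·f(k) + (k**3 + 27*k**2/2 + 121*k/2 + 90).
d = 5 from the (1,1,3) case.
Solve for f: f(k) = k*(k + 3)*(k + 4)*(k + 5)*(k + 8)/24 (degree 5 ≤ 5).
So s_k = (B(k−1)f/C)·t_k = (k*(k + 3)*(k + 7)*(k + 8)/(12*(2*k + 9)))·t_k = k*(-k - 8)/(3*(k**2 + 8*k + 12)).
Δs = 4*(-2*k - 9)/(k**4 + 18*k**3 + 113*k**2 + 288*k + 252), as required.
s_(n+1) = (-n**2 - 10*n - 9)/(3*(n**2 + 10*n + 21)) and s_(0) = 0, so S(n) = (-n**2 - 10*n - 9)/(3*(n**2 + 10*n + 21)).

S(n) = (-n**2 - 10*n - 9)/(3*(n**2 + 10*n + 21))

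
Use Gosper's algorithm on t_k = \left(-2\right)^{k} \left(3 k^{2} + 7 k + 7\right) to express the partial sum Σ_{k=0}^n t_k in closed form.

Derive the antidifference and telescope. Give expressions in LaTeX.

r(k) = 2*(-3*k**2 - 13*k - 17)/(3*k**2 + 7*k + 7) after simplifying.
A = -2, B = 1, C = k**2 + 7*k/3 + 7/3.
Solve (-2)·f(k+1) − (1)·f(k) = k**2 + 7*k/3 + 7/3.
Bound: deg f ≤ 2.
Solving with deg f ≤ 2: f(k) = -(k**2 + k + 1)/3.
Then R = B(k−1)f/C = -(k**2 + k + 1)/(3*k**2 + 7*k + 7), so s_k = R(k)·t_k = (-2)**k*(-k**2 - k - 1).
s_(k+1) − s_k = (-2)**k*(3*k**2 + 7*k + 7) = t_k.
Σ_(k=0)^n t_k = s_(n+1) − s_(0) = (2*(-2)**n*(n**2 + 3*n + 3)) − (-1), i.e. 2*(-2)**n*n**2 + 6*(-2)**n*n + 6*(-2)**n + 1.

S(n) = 2 \left(-2\right)^{n} n^{2} + 6 \left(-2\right)^{n} n + 6 \left(-2\right)^{n} + 1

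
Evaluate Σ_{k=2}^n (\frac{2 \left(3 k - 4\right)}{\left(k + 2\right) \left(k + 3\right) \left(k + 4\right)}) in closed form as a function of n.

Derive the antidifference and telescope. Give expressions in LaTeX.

S(n) = \frac{7 n^{2} - 11 n + 4}{10 \left(n^{2} + 7 n + 12\right)}

r(k) = (k + 2)*(3*k - 1)/((k + 5)*(3*k - 4)) after simplifying.
So A=k + 2 and B=k + 5, with C=k - 4/3.
Solve (k + 2)·f(k+1) − (k + 4)·f(k) = k - 4/3.
Bound: deg f ≤ 2.
Solve for f: f(k) = k*(k - 13)/18 (degree 2 ≤ 2).
Certificate R = B(k−1)f/C = k*(k - 13)*(k + 4)/(6*(3*k - 4)) gives s_k = k*(k - 13)/(3*(k + 2)*(k + 3)).
Δs = 2*(3*k - 4)/(k**3 + 9*k**2 + 26*k + 24), as required.
Evaluate: s_(n+1) = (n**2 - 11*n - 12)/(3*(n**2 + 7*n + 12)); subtract s_(2) = -11/30 ⇒ S(n) = (7*n**2 - 11*n + 4)/(10*(n**2 + 7*n + 12)).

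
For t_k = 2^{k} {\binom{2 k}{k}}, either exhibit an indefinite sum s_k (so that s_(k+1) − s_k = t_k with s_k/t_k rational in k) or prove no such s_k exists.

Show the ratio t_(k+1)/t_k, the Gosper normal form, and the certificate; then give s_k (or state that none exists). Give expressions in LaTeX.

none (Gosper's algorithm certifies no s_k)

Ratio r(k) = 4*(2*k + 1)/(k + 1).
Take A(k)=8*k + 4, B(k)=k + 1, C(k)=1.
Key eq: (8*k + 4)·f(k+1) = (k)·f(k) + (1).
Degrees (1,1,0) ⇒ d ≤ -1.
Negative degree bound (-1): no f exists, t_k not Gosper-summable.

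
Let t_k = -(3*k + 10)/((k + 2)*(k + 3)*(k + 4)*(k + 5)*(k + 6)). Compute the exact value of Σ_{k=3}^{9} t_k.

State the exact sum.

Compute t_(k+1)/t_k: get (k + 2)*(3*k + 13)/((k + 7)*(3*k + 10)).
So A=k + 2 and B=k + 7, with C=k + 10/3.
f must satisfy (k + 2)·f(k+1) − (k + 6)·f(k) = k + 10/3.
Bound: deg f ≤ 4.
Match coefficients ⇒ f(k) = k*(k + 3)*(k**2 + 11*k + 38)/120.
R(k) = B(k−1)·f(k)/C(k) = k*(k + 3)*(k + 6)*(k**2 + 11*k + 38)/(40*(3*k + 10)); s_k = R·t_k = k*(-k**2 - 11*k - 38)/(40*(k**3 + 11*k**2 + 38*k + 40)).
Check: Δs_k = (-3*k - 10)/(k**5 + 20*k**4 + 155*k**3 + 580*k**2 + 1044*k + 720). ✓
Telescoping: Σ = s_(10) − s_(3) = -31/1260 − (-3/140) = -1/315.

Σ = -1/315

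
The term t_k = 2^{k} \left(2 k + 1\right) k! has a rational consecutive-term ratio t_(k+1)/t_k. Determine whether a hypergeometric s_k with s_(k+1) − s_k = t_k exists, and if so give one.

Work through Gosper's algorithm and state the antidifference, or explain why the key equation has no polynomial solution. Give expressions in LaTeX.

s_k = 2^{k} k!

Ratio r(k) = 2*(k + 1)*(2*k + 3)/(2*k + 1).
A = 2*k + 2, B = 1, C = k + 1/2.
Need (2*k + 2)·f(k+1) − (1)·f(k) = k + 1/2.
deg f ≤ 0 (via 1,0,1).
Coefficient equations give f(k) = 1/2.
R(k) = B(k−1)·f(k)/C(k) = 1/(2*k + 1); s_k = R·t_k = 2**k*factorial(k).
Verify: 2**k*(2*k + 1)*factorial(k) matches t_k.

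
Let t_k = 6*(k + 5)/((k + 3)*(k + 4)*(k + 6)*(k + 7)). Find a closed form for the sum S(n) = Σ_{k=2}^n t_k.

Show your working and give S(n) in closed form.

S(n) = 3*(n**2 + 11*n - 12)/(40*(n**2 + 11*n + 28))

The ratio is (k + 3)*(k + 6)**2/((k + 5)**2*(k + 8)).
Gosper form: A/B · C(k+1)/C(k) with A=k + 3, B=k + 8, C=k**2 + 10*k + 25.
Set up (k + 3)·f(k+1) − (k + 7)·f(k) − (k**2 + 10*k + 25) = 0.
d = 4 from the (1,1,2) case.
A polynomial solution: f(k) = k*(k + 4)*(k + 5)*(k + 9)/36.
Certificate R = B(k−1)f/C = k*(k + 4)*(k + 7)*(k + 9)/(36*(k + 5)) gives s_k = k*(k + 9)/(6*(k**2 + 9*k + 18)).
Δs = 6*(k + 5)/(k**4 + 20*k**3 + 145*k**2 + 450*k + 504), as required.
s_(n+1) = (n**2 + 11*n + 10)/(6*(n**2 + 11*n + 28)) and s_(2) = 11/120, so S(n) = 3*(n**2 + 11*n - 12)/(40*(n**2 + 11*n + 28)).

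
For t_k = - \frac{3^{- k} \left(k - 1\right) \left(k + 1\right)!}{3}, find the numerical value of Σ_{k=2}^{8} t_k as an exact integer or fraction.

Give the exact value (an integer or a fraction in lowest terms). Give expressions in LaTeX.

Σ = -44638/243

The ratio is k*(k + 2)/(3*(k - 1)).
Normal form (A,B,C) = (k/3 + 2/3, 1, k - 1).
f must satisfy (k/3 + 2/3)·f(k+1) − (1)·f(k) = k - 1.
deg f ≤ 0 (via 1,0,1).
A polynomial solution: f(k) = 3.
So s_k = (B(k−1)f/C)·t_k = (3/(k - 1))·t_k = -factorial(k + 1)/3**k.
Δs = -(k - 1)*factorial(k + 1)/(3*3**k), as required.
Sum = s_(9) − s_(2); s_(9) = -44800/243, s_(2) = -2/3 ⇒ -44638/243.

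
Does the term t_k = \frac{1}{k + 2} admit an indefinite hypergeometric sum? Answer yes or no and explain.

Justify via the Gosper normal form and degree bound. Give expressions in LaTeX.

No — the linear system for f has no solution.

t_(k+1)/t_k = (k + 2)/(k + 3).
A = k + 2, B = k + 3, C = 1.
Solve (k + 2)·f(k+1) − (k + 2)·f(k) = 1.
Degrees (1,1,0) ⇒ d ≤ 0.
Put f(k) = c0: A·f(k+1) − B(k−1)·f(k) − C = -1; need -1 = 0 — inconsistent ⇒ no f, not summable.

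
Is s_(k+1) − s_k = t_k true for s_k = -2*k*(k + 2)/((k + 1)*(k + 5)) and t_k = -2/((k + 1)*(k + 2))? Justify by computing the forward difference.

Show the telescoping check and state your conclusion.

s_(k+1) = -2*(k + 1)*(k + 3)/((k + 2)*(k + 6))
s_(k+1) − s_k = 2*(-4*k**2 - 14*k - 15)/(k**4 + 14*k**3 + 65*k**2 + 112*k + 60)
(s_(k+1) − s_k) − t_k = 6*(-k**2 - k + 5)/(k**4 + 14*k**3 + 65*k**2 + 112*k + 60)

Invalid: residual 6*(-k**2 - k + 5)/(k**4 + 14*k**3 + 65*k**2 + 112*k + 60) ≠ 0.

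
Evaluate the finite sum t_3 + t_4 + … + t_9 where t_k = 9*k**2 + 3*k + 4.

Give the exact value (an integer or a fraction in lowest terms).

Σ = 2674

Compute t_(k+1)/t_k: get (9*k**2 + 21*k + 16)/(9*k**2 + 3*k + 4).
Take A(k)=1, B(k)=1, C(k)=k**2 + k/3 + 4/9.
Key eq: (1)·f(k+1) = (1)·f(k) + (k**2 + k/3 + 4/9).
deg f ≤ 3 (via 0,0,2).
Solving with deg f ≤ 3: f(k) = k*(3*k**2 - 3*k + 4)/9.
Get s_k = R·t_k = k*(3*k**2 - 3*k + 4) with R(k) = B(k−1)f(k)/C(k) = k*(3*k**2 - 3*k + 4)/(9*k**2 + 3*k + 4).
Check: Δs_k = 9*k**2 + 3*k + 4. ✓
Sum = s_(10) − s_(3); s_(10) = 2740, s_(3) = 66 ⇒ 2674.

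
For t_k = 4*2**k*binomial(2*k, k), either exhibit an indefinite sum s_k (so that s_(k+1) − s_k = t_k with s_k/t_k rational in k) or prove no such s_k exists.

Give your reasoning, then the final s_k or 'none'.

not Gosper-summable; s_k does not exist

t_(k+1)/t_k = 4*(2*k + 1)/(k + 1).
Normal form (A,B,C) = (8*k + 4, k + 1, 1).
Solve (8*k + 4)·f(k+1) − (k)·f(k) = 1.
Degrees (1,1,0) ⇒ d ≤ -1.
d = -1 < 0 ⇒ no nonzero polynomial f; not summable.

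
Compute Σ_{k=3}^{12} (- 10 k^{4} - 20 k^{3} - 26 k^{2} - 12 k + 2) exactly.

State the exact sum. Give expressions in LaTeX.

Σ = -746080

r(k) = (5*k**4 + 30*k**3 + 73*k**2 + 82*k + 33)/(5*k**4 + 10*k**3 + 13*k**2 + 6*k - 1) after simplifying.
Factor: A=1; B=1; C=k**4 + 2*k**3 + 13*k**2/5 + 6*k/5 - 1/5.
Need (1)·f(k+1) − (1)·f(k) = k**4 + 2*k**3 + 13*k**2/5 + 6*k/5 - 1/5.
deg f ≤ 5 (via 0,0,4).
Solve for f: f(k) = k*(k**4 + k**2 - k - 2)/5 (degree 5 ≤ 5).
So s_k = (B(k−1)f/C)·t_k = (k*(k**4 + k**2 - k - 2)/(5*k**4 + 10*k**3 + 13*k**2 + 6*k - 1))·t_k = 2*k*(-k**4 - k**2 + k + 2).
Δs = -10*k**4 - 20*k**3 - 26*k**2 - 12*k + 2, as required.
Evaluate s at k=13 and k=3: -746590 and -510; difference -746080.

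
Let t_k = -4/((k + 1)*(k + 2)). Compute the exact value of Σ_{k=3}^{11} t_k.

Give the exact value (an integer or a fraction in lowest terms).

t_(k+1)/t_k = (k + 1)/(k + 3).
Normal form (A,B,C) = (k + 1, k + 3, 1).
Solve (k + 1)·f(k+1) − (k + 2)·f(k) = 1.
d = 1 from the (1,1,0) case.
Coefficient equations give f(k) = k.
Certificate R = B(k−1)f/C = k*(k + 2) gives s_k = -4*k/(k + 1).
Δs = -4/(k**2 + 3*k + 2), as required.
Σ_(k=3)^(11) t_k = s_(12) − s_(3) = -48/13 − (-3) = -9/13.

Σ = -9/13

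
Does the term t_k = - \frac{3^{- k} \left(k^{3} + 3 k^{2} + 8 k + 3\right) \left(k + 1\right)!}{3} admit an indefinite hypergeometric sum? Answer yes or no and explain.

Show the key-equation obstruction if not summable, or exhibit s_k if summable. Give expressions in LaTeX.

Step 1: r(k) = (k**4 + 8*k**3 + 29*k**2 + 49*k + 30)/(3*(k**3 + 3*k**2 + 8*k + 3)).
A = k/3 + 2/3, B = 1, C = k**3 + 3*k**2 + 8*k + 3.
f must satisfy (k/3 + 2/3)·f(k+1) − (1)·f(k) = k**3 + 3*k**2 + 8*k + 3.
Bound: deg f ≤ 2.
Coefficient equations give f(k) = 3*(k**2 + 2*k + 3).
Certificate R = B(k−1)f/C = 3*(k**2 + 2*k + 3)/(k**3 + 3*k**2 + 8*k + 3) gives s_k = -(k**2 + 2*k + 3)*factorial(k + 1)/3**k.
Verify: -(k**3 + 3*k**2 + 8*k + 3)*factorial(k + 1)/(3*3**k) matches t_k.

Yes. s_k = - 3^{- k} \left(k^{2} + 2 k + 3\right) \left(k + 1\right)!.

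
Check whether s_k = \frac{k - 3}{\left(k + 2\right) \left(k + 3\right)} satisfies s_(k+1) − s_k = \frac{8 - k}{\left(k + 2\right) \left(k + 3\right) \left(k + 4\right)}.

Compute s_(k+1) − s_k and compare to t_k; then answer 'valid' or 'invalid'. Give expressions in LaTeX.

Valid — Δs_k = t_k.

s_(k+1) = (k - 2)/((k + 3)*(k + 4))
s_(k+1) − s_k = (8 - k)/(k**3 + 9*k**2 + 26*k + 24)
(s_(k+1) − s_k) − t_k = 0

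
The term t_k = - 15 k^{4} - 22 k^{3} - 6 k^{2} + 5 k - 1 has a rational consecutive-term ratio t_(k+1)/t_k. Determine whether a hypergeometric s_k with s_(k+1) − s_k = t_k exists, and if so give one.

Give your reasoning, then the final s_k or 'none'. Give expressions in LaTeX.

Compute t_(k+1)/t_k: get (15*k**4 + 82*k**3 + 162*k**2 + 133*k + 39)/(15*k**4 + 22*k**3 + 6*k**2 - 5*k + 1).
A = 1, B = 1, C = k**4 + 22*k**3/15 + 2*k**2/5 - k/3 + 1/15.
Set up (1)·f(k+1) − (1)·f(k) − (k**4 + 22*k**3/15 + 2*k**2/5 - k/3 + 1/15) = 0.
d = 5 from the (0,0,4) case.
Solving with deg f ≤ 5: f(k) = k*(3*k**4 - 2*k**3 - 4*k**2 + 4)/15.
Then R = B(k−1)f/C = k*(3*k**4 - 2*k**3 - 4*k**2 + 4)/(15*k**4 + 22*k**3 + 6*k**2 - 5*k + 1), so s_k = R(k)·t_k = k*(-3*k**4 + 2*k**3 + 4*k**2 - 4).
Check: Δs_k = -15*k**4 - 22*k**3 - 6*k**2 + 5*k - 1. ✓

s_k = k \left(- 3 k^{4} + 2 k^{3} + 4 k^{2} - 4\right)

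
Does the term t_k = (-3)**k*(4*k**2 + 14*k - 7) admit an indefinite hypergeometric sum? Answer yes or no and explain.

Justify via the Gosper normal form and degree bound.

r(k) = 3*(-4*k**2 - 22*k - 11)/(4*k**2 + 14*k - 7) after simplifying.
Take A(k)=-3, B(k)=1, C(k)=k**2 + 7*k/2 - 7/4.
Set up (-3)·f(k+1) − (1)·f(k) − (k**2 + 7*k/2 - 7/4) = 0.
deg f ≤ 2 (via 0,0,2).
Solving with deg f ≤ 2: f(k) = -(k**2 + 2*k - 4)/4.
Certificate R = B(k−1)f/C = -(k**2 + 2*k - 4)/(4*k**2 + 14*k - 7) gives s_k = (-3)**k*(-k**2 - 2*k + 4).
Check: Δs_k = (-3)**k*(4*k**2 + 14*k - 7). ✓

Yes. s_k = (-3)**k*(-k**2 - 2*k + 4).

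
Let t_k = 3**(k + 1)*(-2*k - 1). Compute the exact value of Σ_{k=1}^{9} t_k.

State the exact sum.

Σ = -1594323

t_(k+1)/t_k = 3*(2*k + 3)/(2*k + 1).
Gosper form: A/B · C(k+1)/C(k) with A=3, B=1, C=k + 1/2.
Need (3)·f(k+1) − (1)·f(k) = k + 1/2.
deg f ≤ 1 (via 0,0,1).
Solving with deg f ≤ 1: f(k) = (k - 1)/2.
Then R = B(k−1)f/C = (k - 1)/(2*k + 1), so s_k = R(k)·t_k = 3**(k + 1)*(1 - k).
Δs = 3**(k + 1)*(-2*k - 1), as required.
Evaluate s at k=10 and k=1: -1594323 and 0; difference -1594323.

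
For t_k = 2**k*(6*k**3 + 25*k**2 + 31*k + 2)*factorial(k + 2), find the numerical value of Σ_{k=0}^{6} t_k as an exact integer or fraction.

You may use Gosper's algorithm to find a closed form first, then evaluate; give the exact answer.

Σ = 6409912324

Step 1: r(k) = 2*(6*k**4 + 61*k**3 + 228*k**2 + 361*k + 192)/(6*k**3 + 25*k**2 + 31*k + 2).
So A=2*k + 6 and B=1, with C=k**3 + 25*k**2/6 + 31*k/6 + 1/3.
f must satisfy (2*k + 6)·f(k+1) − (1)·f(k) = k**3 + 25*k**2/6 + 31*k/6 + 1/3.
deg f ≤ 2 (via 1,0,3).
Solving with deg f ≤ 2: f(k) = (k - 1)*(3*k + 2)/6.
R(k) = B(k−1)·f(k)/C(k) = (k - 1)*(3*k + 2)/(6*k**3 + 25*k**2 + 31*k + 2); s_k = R·t_k = 2**k*(k - 1)*(3*k + 2)*factorial(k + 2).
Δs = 2**k*(6*k**3 + 25*k**2 + 31*k + 2)*factorial(k + 2), as required.
Sum = s_(7) − s_(0); s_(7) = 6409912320, s_(0) = -4 ⇒ 6409912324.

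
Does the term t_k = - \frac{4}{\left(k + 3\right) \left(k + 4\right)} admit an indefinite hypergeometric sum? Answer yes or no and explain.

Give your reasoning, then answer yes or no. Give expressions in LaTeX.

Compute t_(k+1)/t_k: get (k + 3)/(k + 5).
Factor: A=k + 3; B=k + 5; C=1.
Set up (k + 3)·f(k+1) − (k + 4)·f(k) − (1) = 0.
Degrees (1,1,0) ⇒ d ≤ 1.
Coefficient equations give f(k) = k/3.
Then R = B(k−1)f/C = k*(k + 4)/3, so s_k = R(k)·t_k = -4*k/(3*k + 9).
Δs = -4/(k**2 + 7*k + 12), as required.

Yes. s_k = - \frac{4 k}{3 k + 9}.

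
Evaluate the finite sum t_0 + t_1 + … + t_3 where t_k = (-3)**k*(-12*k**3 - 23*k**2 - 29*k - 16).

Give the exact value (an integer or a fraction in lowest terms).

Σ = 14984

t_(k+1)/t_k = 3*(-12*k**3 - 59*k**2 - 111*k - 80)/(12*k**3 + 23*k**2 + 29*k + 16).
Gosper form: A/B · C(k+1)/C(k) with A=-3, B=1, C=k**3 + 23*k**2/12 + 29*k/12 + 4/3.
Set up (-3)·f(k+1) − (1)·f(k) − (k**3 + 23*k**2/12 + 29*k/12 + 4/3) = 0.
d = 3 from the (0,0,3) case.
Solve for f: f(k) = -(3*k**3 - k**2 + 2*k + 1)/12 (degree 3 ≤ 3).
Get s_k = R·t_k = (-3)**k*(3*k**3 - k**2 + 2*k + 1) with R(k) = B(k−1)f(k)/C(k) = -(3*k**3 - k**2 + 2*k + 1)/(12*k**3 + 23*k**2 + 29*k + 16).
Check: Δs_k = (-3)**k*(-12*k**3 - 23*k**2 - 29*k - 16). ✓
Evaluate s at k=4 and k=0: 14985 and 1; difference 14984.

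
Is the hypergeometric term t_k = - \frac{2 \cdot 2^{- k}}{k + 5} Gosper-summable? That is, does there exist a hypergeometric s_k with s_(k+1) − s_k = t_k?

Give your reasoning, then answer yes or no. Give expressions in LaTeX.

No; the degree bound rules out any f.

Step 1: r(k) = (k + 5)/(2*(k + 6)).
So A=k/2 + 5/2 and B=k + 6, with C=1.
Set up (k/2 + 5/2)·f(k+1) − (k + 5)·f(k) − (1) = 0.
d = -1 from the (1,1,0) case.
d = -1 < 0 ⇒ no nonzero polynomial f; not summable.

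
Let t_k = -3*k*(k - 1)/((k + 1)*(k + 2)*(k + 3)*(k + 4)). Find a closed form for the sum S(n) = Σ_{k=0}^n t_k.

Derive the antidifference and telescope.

S(n) = (-n**3 + n)/(3*n**3 + 27*n**2 + 78*n + 72)

Step 1: r(k) = (k + 1)**2/((k - 1)*(k + 5)).
Normal form (A,B,C) = (k + 1, k + 5, k**2 - k).
Set up (k + 1)·f(k+1) − (k + 4)·f(k) − (k**2 - k) = 0.
Bound: deg f ≤ 3.
Coefficient equations give f(k) = k*(k - 2)*(k - 1)/9.
Get s_k = R·t_k = -k*(k**2 - 3*k + 2)/(3*(k + 1)*(k + 2)*(k + 3)) with R(k) = B(k−1)f(k)/C(k) = (k - 2)*(k + 4)/9.
s_(k+1) − s_k = 3*k*(1 - k)/(k**4 + 10*k**3 + 35*k**2 + 50*k + 24) = t_k.
Σ_(k=0)^n t_k = s_(n+1) − s_(0) = ((-n**3 + n)/(3*n**3 + 27*n**2 + 78*n + 72)) − (0), i.e. (-n**3 + n)/(3*n**3 + 27*n**2 + 78*n + 72).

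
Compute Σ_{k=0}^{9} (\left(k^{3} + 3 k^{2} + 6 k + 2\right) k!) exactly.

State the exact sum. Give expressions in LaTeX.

r(k) = (k**4 + 7*k**3 + 21*k**2 + 27*k + 12)/(k**3 + 3*k**2 + 6*k + 2) after simplifying.
Gosper form: A/B · C(k+1)/C(k) with A=k + 1, B=1, C=k**3 + 3*k**2 + 6*k + 2.
Need (k + 1)·f(k+1) − (1)·f(k) = k**3 + 3*k**2 + 6*k + 2.
From deg A=1, deg B=0, deg C=3: d=2.
Solve for f: f(k) = k**2 + k + 2 (degree 2 ≤ 2).
Certificate R = B(k−1)f/C = (k**2 + k + 2)/(k**3 + 3*k**2 + 6*k + 2) gives s_k = (k**2 + k + 2)*factorial(k).
Δs = (k**3 + 3*k**2 + 6*k + 2)*factorial(k), as required.
Sum = s_(10) − s_(0); s_(10) = 406425600, s_(0) = 2 ⇒ 406425598.

Σ = 406425598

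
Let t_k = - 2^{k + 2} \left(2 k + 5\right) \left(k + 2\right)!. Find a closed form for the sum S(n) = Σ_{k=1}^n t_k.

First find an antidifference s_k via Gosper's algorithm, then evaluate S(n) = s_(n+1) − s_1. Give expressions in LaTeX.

S(n) = - 8 \cdot 2^{n} \left(n + 3\right)! + 48

Ratio r(k) = 2*(k + 3)*(2*k + 7)/(2*k + 5).
Gosper form: A/B · C(k+1)/C(k) with A=2*k + 6, B=1, C=k + 5/2.
Set up (2*k + 6)·f(k+1) − (1)·f(k) − (k + 5/2) = 0.
Degrees (1,0,1) ⇒ d ≤ 0.
Solving with deg f ≤ 0: f(k) = 1/2.
Then R = B(k−1)f/C = 1/(2*k + 5), so s_k = R(k)·t_k = -2**(k + 2)*factorial(k + 2).
Verify: -2**(k + 2)*(2*k + 5)*factorial(k + 2) matches t_k.
Telescope: S(n) = s_(n+1) − s_(1) = -2**(n + 3)*factorial(n + 3) − (-48) = -8*2**n*factorial(n + 3) + 48.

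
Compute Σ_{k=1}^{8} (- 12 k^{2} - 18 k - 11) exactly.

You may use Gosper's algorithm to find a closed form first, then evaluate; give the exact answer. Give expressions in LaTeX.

Step 1: r(k) = (12*k**2 + 42*k + 41)/(12*k**2 + 18*k + 11).
Take A(k)=1, B(k)=1, C(k)=k**2 + 3*k/2 + 11/12.
Solve (1)·f(k+1) − (1)·f(k) = k**2 + 3*k/2 + 11/12.
Bound: deg f ≤ 3.
A polynomial solution: f(k) = k*(4*k**2 + 3*k + 4)/12.
So s_k = (B(k−1)f/C)·t_k = (k*(4*k**2 + 3*k + 4)/(12*k**2 + 18*k + 11))·t_k = k*(-4*k**2 - 3*k - 4).
Check: Δs_k = -12*k**2 - 18*k - 11. ✓
Sum = s_(9) − s_(1); s_(9) = -3195, s_(1) = -11 ⇒ -3184.

Σ = -3184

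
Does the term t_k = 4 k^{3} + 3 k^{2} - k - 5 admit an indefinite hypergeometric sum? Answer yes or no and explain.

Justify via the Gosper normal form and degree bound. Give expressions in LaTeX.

The ratio is (4*k**3 + 15*k**2 + 17*k + 1)/(4*k**3 + 3*k**2 - k - 5).
Factor: A=1; B=1; C=k**3 + 3*k**2/4 - k/4 - 5/4.
Solve (1)·f(k+1) − (1)·f(k) = k**3 + 3*k**2/4 - k/4 - 5/4.
deg f ≤ 4 (via 0,0,3).
A polynomial solution: f(k) = k*(k**3 - k**2 - k - 4)/4.
Get s_k = R·t_k = k*(k**3 - k**2 - k - 4) with R(k) = B(k−1)f(k)/C(k) = k*(k**3 - k**2 - k - 4)/(4*k**3 + 3*k**2 - k - 5).
Δs = 4*k**3 + 3*k**2 - k - 5, as required.

Yes. s_k = k \left(k^{3} - k^{2} - k - 4\right).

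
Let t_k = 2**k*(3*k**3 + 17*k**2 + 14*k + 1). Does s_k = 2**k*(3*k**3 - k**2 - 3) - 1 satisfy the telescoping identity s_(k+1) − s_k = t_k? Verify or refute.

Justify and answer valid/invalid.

s_(k+1) = 2**(k + 1)*(3*(k + 1)**3 - (k + 1)**2 - 3) - 1
s_(k+1) − s_k = 2**k*(3*k**3 + 17*k**2 + 14*k + 1)
(s_(k+1) − s_k) − t_k = 0

valid; difference matches t_k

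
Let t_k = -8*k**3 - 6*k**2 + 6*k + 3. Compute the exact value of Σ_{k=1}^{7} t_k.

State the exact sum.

Σ = -6923

Compute t_(k+1)/t_k: get (8*k**3 + 30*k**2 + 30*k + 5)/(8*k**3 + 6*k**2 - 6*k - 3).
Normal form (A,B,C) = (1, 1, k**3 + 3*k**2/4 - 3*k/4 - 3/8).
Solve (1)·f(k+1) − (1)·f(k) = k**3 + 3*k**2/4 - 3*k/4 - 3/8.
Bound: deg f ≤ 4.
Coefficient equations give f(k) = k*(2*k**3 - 2*k**2 - 4*k + 1)/8.
So s_k = (B(k−1)f/C)·t_k = (k*(2*k**3 - 2*k**2 - 4*k + 1)/(8*k**3 + 6*k**2 - 6*k - 3))·t_k = k*(-2*k**3 + 2*k**2 + 4*k - 1).
Verify: -8*k**3 - 6*k**2 + 6*k + 3 matches t_k.
Telescoping: Σ = s_(8) − s_(1) = -6920 − (3) = -6923.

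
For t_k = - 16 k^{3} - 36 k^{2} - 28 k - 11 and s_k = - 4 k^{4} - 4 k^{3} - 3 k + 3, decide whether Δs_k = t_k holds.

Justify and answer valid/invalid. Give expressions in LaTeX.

s_(k+1) = -3*k - 4*(k + 1)**4 - 4*(k + 1)**3
s_(k+1) − s_k = -16*k**3 - 36*k**2 - 28*k - 11
(s_(k+1) − s_k) − t_k = 0

valid (s_(k+1) − s_k reduces to t_k)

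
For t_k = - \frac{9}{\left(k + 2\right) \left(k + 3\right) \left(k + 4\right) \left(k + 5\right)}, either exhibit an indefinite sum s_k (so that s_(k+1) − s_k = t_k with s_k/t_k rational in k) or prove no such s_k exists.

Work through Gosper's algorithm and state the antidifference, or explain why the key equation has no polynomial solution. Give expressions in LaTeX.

Ratio r(k) = (k + 2)/(k + 6).
Factor: A=k + 2; B=k + 6; C=1.
f must satisfy (k + 2)·f(k+1) − (k + 5)·f(k) = 1.
d = 3 from the (1,1,0) case.
Coefficient equations give f(k) = k*(k**2 + 9*k + 26)/72.
Then R = B(k−1)f/C = k*(k + 5)*(k**2 + 9*k + 26)/72, so s_k = R(k)·t_k = k*(-k**2 - 9*k - 26)/(8*(k + 2)*(k + 3)*(k + 4)).
Check: Δs_k = -9/(k**4 + 14*k**3 + 71*k**2 + 154*k + 120). ✓

s_k = \frac{k \left(- k^{2} - 9 k - 26\right)}{8 \left(k + 2\right) \left(k + 3\right) \left(k + 4\right)}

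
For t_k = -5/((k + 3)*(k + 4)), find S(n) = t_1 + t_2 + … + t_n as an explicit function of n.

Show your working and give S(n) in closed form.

S(n) = -5*n/(4*n + 16)

Step 1: r(k) = (k + 3)/(k + 5).
A = k + 3, B = k + 5, C = 1.
Key eq: (k + 3)·f(k+1) = (k + 4)·f(k) + (1).
Degrees (1,1,0) ⇒ d ≤ 1.
Solving with deg f ≤ 1: f(k) = k/3.
So s_k = (B(k−1)f/C)·t_k = (k*(k + 4)/3)·t_k = -5*k/(3*k + 9).
Check: Δs_k = -5/(k**2 + 7*k + 12). ✓
s_(n+1) = 5*(-n - 1)/(3*(n + 4)) and s_(1) = -5/12, so S(n) = -5*n/(4*n + 16).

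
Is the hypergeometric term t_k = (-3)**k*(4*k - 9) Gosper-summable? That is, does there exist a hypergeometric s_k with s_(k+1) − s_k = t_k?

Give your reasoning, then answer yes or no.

Yes. s_k = (-3)**k*(3 - k).

t_(k+1)/t_k = 3*(5 - 4*k)/(4*k - 9).
Normal form (A,B,C) = (-3, 1, k - 9/4).
Set up (-3)·f(k+1) − (1)·f(k) − (k - 9/4) = 0.
deg f ≤ 1 (via 0,0,1).
A polynomial solution: f(k) = -(k - 3)/4.
Certificate R = B(k−1)f/C = -(k - 3)/(4*k - 9) gives s_k = (-3)**k*(3 - k).
Check: Δs_k = (-3)**k*(4*k - 9). ✓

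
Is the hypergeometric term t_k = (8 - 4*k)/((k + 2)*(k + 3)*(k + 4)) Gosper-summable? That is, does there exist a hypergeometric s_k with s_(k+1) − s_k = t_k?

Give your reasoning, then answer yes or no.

The ratio is (k - 1)*(k + 2)/((k - 2)*(k + 5)).
Factor: A=k + 2; B=k + 5; C=k - 2.
Solve (k + 2)·f(k+1) − (k + 4)·f(k) = k - 2.
deg f ≤ 2 (via 1,1,1).
Coefficient equations give f(k) = -k.
So s_k = (B(k−1)f/C)·t_k = (-k*(k + 4)/(k - 2))·t_k = 4*k/((k + 2)*(k + 3)).
s_(k+1) − s_k = 4*(2 - k)/(k**3 + 9*k**2 + 26*k + 24) = t_k.

Yes. s_k = 4*k/((k + 2)*(k + 3)).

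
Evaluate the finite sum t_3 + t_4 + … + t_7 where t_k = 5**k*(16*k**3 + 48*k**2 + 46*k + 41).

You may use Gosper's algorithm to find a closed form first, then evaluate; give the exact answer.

Compute t_(k+1)/t_k: get 5*(16*k**3 + 96*k**2 + 190*k + 151)/(16*k**3 + 48*k**2 + 46*k + 41).
Take A(k)=5, B(k)=1, C(k)=k**3 + 3*k**2 + 23*k/8 + 41/16.
Need (5)·f(k+1) − (1)·f(k) = k**3 + 3*k**2 + 23*k/8 + 41/16.
deg f ≤ 3 (via 0,0,3).
Coefficient equations give f(k) = (4*k**3 - 3*k**2 + 4*k + 4)/16.
R(k) = B(k−1)·f(k)/C(k) = (4*k**3 - 3*k**2 + 4*k + 4)/(16*k**3 + 48*k**2 + 46*k + 41); s_k = R·t_k = 5**k*(4*k**3 - 3*k**2 + 4*k + 4).
Δs = 5**k*(16*k**3 + 48*k**2 + 46*k + 41), as required.
Evaluate s at k=8 and k=3: 739062500 and 12125; difference 739050375.

Σ = 739050375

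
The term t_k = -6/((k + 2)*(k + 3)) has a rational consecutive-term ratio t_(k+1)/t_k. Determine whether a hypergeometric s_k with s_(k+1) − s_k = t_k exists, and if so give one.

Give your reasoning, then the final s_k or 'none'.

t_(k+1)/t_k = (k + 2)/(k + 4).
Factor: A=k + 2; B=k + 4; C=1.
Need (k + 2)·f(k+1) − (k + 3)·f(k) = 1.
From deg A=1, deg B=1, deg C=0: d=1.
Match coefficients ⇒ f(k) = k/2.
So s_k = (B(k−1)f/C)·t_k = (k*(k + 3)/2)·t_k = -3*k/(k + 2).
Verify: -6/(k**2 + 5*k + 6) matches t_k.

s_k = -3*k/(k + 2)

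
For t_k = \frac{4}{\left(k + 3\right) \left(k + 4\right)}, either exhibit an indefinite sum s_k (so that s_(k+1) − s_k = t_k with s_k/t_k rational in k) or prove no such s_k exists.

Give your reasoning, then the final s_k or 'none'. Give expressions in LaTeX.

s_k = \frac{4 k}{3 \left(k + 3\right)}

The ratio is (k + 3)/(k + 5).
Gosper form: A/B · C(k+1)/C(k) with A=k + 3, B=k + 5, C=1.
Solve (k + 3)·f(k+1) − (k + 4)·f(k) = 1.
d = 1 from the (1,1,0) case.
Match coefficients ⇒ f(k) = k/3.
Get s_k = R·t_k = 4*k/(3*(k + 3)) with R(k) = B(k−1)f(k)/C(k) = k*(k + 4)/3.
Δs = 4/(k**2 + 7*k + 12), as required.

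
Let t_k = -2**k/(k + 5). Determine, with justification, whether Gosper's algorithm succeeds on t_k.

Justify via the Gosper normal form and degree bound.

Step 1: r(k) = 2*(k + 5)/(k + 6).
Gosper form: A/B · C(k+1)/C(k) with A=2*k + 10, B=k + 6, C=1.
Set up (2*k + 10)·f(k+1) − (k + 5)·f(k) − (1) = 0.
Degrees (1,1,0) ⇒ d ≤ -1.
deg f ≤ -1 is impossible — no certificate.

No — t_k has no hypergeometric antidifference.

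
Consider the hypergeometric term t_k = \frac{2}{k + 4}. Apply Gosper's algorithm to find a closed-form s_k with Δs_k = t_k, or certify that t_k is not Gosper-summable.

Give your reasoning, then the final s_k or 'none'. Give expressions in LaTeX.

not Gosper-summable; s_k does not exist

Ratio r(k) = (k + 4)/(k + 5).
Gosper form: A/B · C(k+1)/C(k) with A=k + 4, B=k + 5, C=1.
f must satisfy (k + 4)·f(k+1) − (k + 4)·f(k) = 1.
deg f ≤ 0 (via 1,1,0).
f = c0 ⇒ A·f(k+1) − B(k−1)·f(k) − C = -1. The system {-1 = 0} is inconsistent; no antidifference.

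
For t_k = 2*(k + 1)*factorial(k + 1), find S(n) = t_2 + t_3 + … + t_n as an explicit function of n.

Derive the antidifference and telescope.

Ratio r(k) = (k + 2)**2/(k + 1).
So A=k + 2 and B=1, with C=k + 1.
Set up (k + 2)·f(k+1) − (1)·f(k) − (k + 1) = 0.
From deg A=1, deg B=0, deg C=1: d=0.
A polynomial solution: f(k) = 1.
Get s_k = R·t_k = 2*factorial(k + 1) with R(k) = B(k−1)f(k)/C(k) = 1/(k + 1).
Verify: 2*(k + 1)*factorial(k + 1) matches t_k.
s_(n+1) = 2*factorial(n + 2) and s_(2) = 12, so S(n) = 2*factorial(n + 2) - 12.

S(n) = 2*factorial(n + 2) - 12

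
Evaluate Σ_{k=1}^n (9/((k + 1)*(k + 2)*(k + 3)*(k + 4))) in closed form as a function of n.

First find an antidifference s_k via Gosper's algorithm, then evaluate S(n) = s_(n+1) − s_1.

The ratio is (k + 1)/(k + 5).
A = k + 1, B = k + 5, C = 1.
Need (k + 1)·f(k+1) − (k + 4)·f(k) = 1.
deg f ≤ 3 (via 1,1,0).
A polynomial solution: f(k) = k*(k**2 + 6*k + 11)/18.
Then R = B(k−1)f/C = k*(k + 4)*(k**2 + 6*k + 11)/18, so s_k = R(k)·t_k = k*(k**2 + 6*k + 11)/(2*(k + 1)*(k + 2)*(k + 3)).
Check: Δs_k = 9/(k**4 + 10*k**3 + 35*k**2 + 50*k + 24). ✓
Σ_(k=1)^n t_k = s_(n+1) − s_(1) = ((n**3 + 9*n**2 + 26*n + 18)/(2*(n**3 + 9*n**2 + 26*n + 24))) − (3/8), i.e. n*(n**2 + 9*n + 26)/(8*(n**3 + 9*n**2 + 26*n + 24)).

S(n) = n*(n**2 + 9*n + 26)/(8*(n**3 + 9*n**2 + 26*n + 24))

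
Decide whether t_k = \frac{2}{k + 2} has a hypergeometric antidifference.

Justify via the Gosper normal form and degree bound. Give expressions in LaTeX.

t_(k+1)/t_k = (k + 2)/(k + 3).
Factor: A=k + 2; B=k + 3; C=1.
Set up (k + 2)·f(k+1) − (k + 2)·f(k) − (1) = 0.
deg f ≤ 0 (via 1,1,0).
Write f(k) = c0. Then LHS − RHS = -1, requiring -1 = 0: contradictory. No certificate.

No. Not Gosper-summable.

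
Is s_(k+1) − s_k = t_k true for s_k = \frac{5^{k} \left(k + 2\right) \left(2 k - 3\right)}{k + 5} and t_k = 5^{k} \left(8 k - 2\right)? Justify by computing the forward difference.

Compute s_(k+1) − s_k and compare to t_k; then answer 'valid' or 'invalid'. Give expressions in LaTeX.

s_(k+1) = 5**(k + 1)*(k + 3)*(2*k - 1)/(k + 6)
s_(k+1) − s_k = 5**k*(8*k**3 + 62*k**2 + 110*k - 39)/(k**2 + 11*k + 30)
(s_(k+1) − s_k) − t_k = 5**k*(-24*k**2 - 108*k + 21)/(k**2 + 11*k + 30)

Invalid: residual \frac{5^{k} \left(- 24 k^{2} - 108 k + 21\right)}{k^{2} + 11 k + 30} ≠ 0.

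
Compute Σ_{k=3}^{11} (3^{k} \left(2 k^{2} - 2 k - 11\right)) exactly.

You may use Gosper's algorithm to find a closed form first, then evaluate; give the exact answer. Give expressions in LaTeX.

Σ = 50487003

Compute t_(k+1)/t_k: get 3*(2*k**2 + 2*k - 11)/(2*k**2 - 2*k - 11).
A = 3, B = 1, C = k**2 - k - 11/2.
Solve (3)·f(k+1) − (1)·f(k) = k**2 - k - 11/2.
d = 2 from the (0,0,2) case.
Match coefficients ⇒ f(k) = (k**2 - 4*k - 1)/2.
Get s_k = R·t_k = 3**k*(k**2 - 4*k - 1) with R(k) = B(k−1)f(k)/C(k) = (k**2 - 4*k - 1)/(2*k**2 - 2*k - 11).
Check: Δs_k = 3**k*(2*k**2 - 2*k - 11). ✓
Telescoping: Σ = s_(12) − s_(3) = 50486895 − (-108) = 50487003.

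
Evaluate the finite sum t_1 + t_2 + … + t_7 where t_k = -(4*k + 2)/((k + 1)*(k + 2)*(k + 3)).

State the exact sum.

Step 1: r(k) = (k + 1)*(2*k + 3)/((k + 4)*(2*k + 1)).
So A=k + 1 and B=k + 4, with C=k + 1/2.
Need (k + 1)·f(k+1) − (k + 3)·f(k) = k + 1/2.
Degrees (1,1,1) ⇒ d ≤ 2.
Solving with deg f ≤ 2: f(k) = k*(3*k + 1)/8.
Certificate R = B(k−1)f/C = k*(k + 3)*(3*k + 1)/(4*(2*k + 1)) gives s_k = -k*(3*k + 1)/(2*(k + 1)*(k + 2)).
s_(k+1) − s_k = 2*(-2*k - 1)/(k**3 + 6*k**2 + 11*k + 6) = t_k.
Evaluate s at k=8 and k=1: -10/9 and -1/3; difference -7/9.

Σ = -7/9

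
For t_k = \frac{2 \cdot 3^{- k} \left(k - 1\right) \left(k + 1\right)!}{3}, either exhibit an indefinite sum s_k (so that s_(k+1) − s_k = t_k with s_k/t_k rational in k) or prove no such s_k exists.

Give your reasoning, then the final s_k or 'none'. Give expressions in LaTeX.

s_k = 2 \cdot 3^{- k} \left(k + 1\right)!

t_(k+1)/t_k = k*(k + 2)/(3*(k - 1)).
Take A(k)=k/3 + 2/3, B(k)=1, C(k)=k - 1.
f must satisfy (k/3 + 2/3)·f(k+1) − (1)·f(k) = k - 1.
Degrees (1,0,1) ⇒ d ≤ 0.
A polynomial solution: f(k) = 3.
Then R = B(k−1)f/C = 3/(k - 1), so s_k = R(k)·t_k = 2*factorial(k + 1)/3**k.
Δs = 2*(k - 1)*factorial(k + 1)/(3*3**k), as required.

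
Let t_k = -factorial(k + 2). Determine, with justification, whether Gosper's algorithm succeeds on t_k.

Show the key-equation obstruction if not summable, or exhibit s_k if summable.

No — t_k has no hypergeometric antidifference.

r(k) = k + 3 after simplifying.
So A=k + 3 and B=1, with C=1.
f must satisfy (k + 3)·f(k+1) − (1)·f(k) = 1.
From deg A=1, deg B=0, deg C=0: d=-1.
Negative degree bound (-1): no f exists, t_k not Gosper-summable.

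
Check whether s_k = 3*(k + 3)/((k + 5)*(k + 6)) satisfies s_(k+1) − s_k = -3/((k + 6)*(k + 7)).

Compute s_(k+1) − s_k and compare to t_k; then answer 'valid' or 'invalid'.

s_(k+1) = 3*(k + 4)/((k + 6)*(k + 7))
s_(k+1) − s_k = 3*(-k - 1)/(k**3 + 18*k**2 + 107*k + 210)
(s_(k+1) − s_k) − t_k = 12/(k**3 + 18*k**2 + 107*k + 210)

Invalid: residual 12/(k**3 + 18*k**2 + 107*k + 210) ≠ 0.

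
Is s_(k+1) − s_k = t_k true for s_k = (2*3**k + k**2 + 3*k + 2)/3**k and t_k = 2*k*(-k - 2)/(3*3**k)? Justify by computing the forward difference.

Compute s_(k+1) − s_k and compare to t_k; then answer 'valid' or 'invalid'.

Valid — Δs_k = t_k.

s_(k+1) = (6*3**k + k**2 + 5*k + 6)/(3*3**k)
s_(k+1) − s_k = 2*k*(-k - 2)/(3*3**k)
(s_(k+1) − s_k) − t_k = 0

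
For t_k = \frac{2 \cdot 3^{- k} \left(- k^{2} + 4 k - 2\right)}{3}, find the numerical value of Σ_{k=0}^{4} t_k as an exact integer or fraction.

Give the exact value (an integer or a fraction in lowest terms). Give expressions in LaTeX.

Σ = -232/243

t_(k+1)/t_k = (k**2 - 2*k - 1)/(3*(k**2 - 4*k + 2)).
So A=1/3 and B=1, with C=k**2 - 4*k + 2.
Need (1/3)·f(k+1) − (1)·f(k) = k**2 - 4*k + 2.
Bound: deg f ≤ 2.
Match coefficients ⇒ f(k) = -3*(k**2 - 3*k + 1)/2.
Then R = B(k−1)f/C = -3*(k**2 - 3*k + 1)/(2*(k**2 - 4*k + 2)), so s_k = R(k)·t_k = (k**2 - 3*k + 1)/3**k.
Check: Δs_k = 2*(-k**2 + 4*k - 2)/(3*3**k). ✓
Evaluate s at k=5 and k=0: 11/243 and 1; difference -232/243.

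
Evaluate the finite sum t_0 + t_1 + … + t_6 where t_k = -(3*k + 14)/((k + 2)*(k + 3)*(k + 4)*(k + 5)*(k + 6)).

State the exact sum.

Σ = -7/216

The ratio is (k + 2)*(3*k + 17)/((k + 7)*(3*k + 14)).
A = k + 2, B = k + 7, C = k + 14/3.
Solve (k + 2)·f(k+1) − (k + 6)·f(k) = k + 14/3.
From deg A=1, deg B=1, deg C=1: d=4.
Solve for f: f(k) = k*(k + 4)*(k**2 + 10*k + 31)/90 (degree 4 ≤ 4).
Certificate R = B(k−1)f/C = k*(k + 4)*(k + 6)*(k**2 + 10*k + 31)/(30*(3*k + 14)) gives s_k = k*(-k**2 - 10*k - 31)/(30*(k**3 + 10*k**2 + 31*k + 30)).
Check: Δs_k = (-3*k - 14)/(k**5 + 20*k**4 + 155*k**3 + 580*k**2 + 1044*k + 720). ✓
Telescoping: Σ = s_(7) − s_(0) = -7/216 − (0) = -7/216.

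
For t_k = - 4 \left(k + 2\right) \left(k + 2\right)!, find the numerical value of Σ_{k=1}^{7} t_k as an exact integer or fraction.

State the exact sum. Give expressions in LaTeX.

t_(k+1)/t_k = (k + 3)**2/(k + 2).
Gosper form: A/B · C(k+1)/C(k) with A=k + 3, B=1, C=k + 2.
Solve (k + 3)·f(k+1) − (1)·f(k) = k + 2.
From deg A=1, deg B=0, deg C=1: d=0.
Match coefficients ⇒ f(k) = 1.
R(k) = B(k−1)·f(k)/C(k) = 1/(k + 2); s_k = R·t_k = -4*factorial(k + 2).
s_(k+1) − s_k = -4*(k + 2)*factorial(k + 2) = t_k.
Sum = s_(8) − s_(1); s_(8) = -14515200, s_(1) = -24 ⇒ -14515176.

Σ = -14515176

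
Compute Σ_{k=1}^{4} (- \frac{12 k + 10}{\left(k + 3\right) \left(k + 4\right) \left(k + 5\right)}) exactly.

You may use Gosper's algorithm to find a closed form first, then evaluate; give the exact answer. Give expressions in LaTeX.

Σ = -43/72

r(k) = (k + 3)*(6*k + 11)/((k + 6)*(6*k + 5)) after simplifying.
So A=k + 3 and B=k + 6, with C=k + 5/6.
Solve (k + 3)·f(k+1) − (k + 5)·f(k) = k + 5/6.
Degrees (1,1,1) ⇒ d ≤ 2.
A polynomial solution: f(k) = k*(23*k + 17)/144.
Certificate R = B(k−1)f/C = k*(k + 5)*(23*k + 17)/(24*(6*k + 5)) gives s_k = -k*(23*k + 17)/(12*(k + 3)*(k + 4)).
Δs = 2*(-6*k - 5)/(k**3 + 12*k**2 + 47*k + 60), as required.
Evaluate s at k=5 and k=1: -55/72 and -1/6; difference -43/72.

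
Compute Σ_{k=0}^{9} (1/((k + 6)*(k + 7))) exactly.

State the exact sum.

Ratio r(k) = (k + 6)/(k + 8).
A = k + 6, B = k + 8, C = 1.
Key eq: (k + 6)·f(k+1) = (k + 7)·f(k) + (1).
d = 1 from the (1,1,0) case.
Solve for f: f(k) = k/6 (degree 1 ≤ 1).
R(k) = B(k−1)·f(k)/C(k) = k*(k + 7)/6; s_k = R·t_k = k/(6*(k + 6)).
Δs = 1/(k**2 + 13*k + 42), as required.
Evaluate s at k=10 and k=0: 5/48 and 0; difference 5/48.

Σ = 5/48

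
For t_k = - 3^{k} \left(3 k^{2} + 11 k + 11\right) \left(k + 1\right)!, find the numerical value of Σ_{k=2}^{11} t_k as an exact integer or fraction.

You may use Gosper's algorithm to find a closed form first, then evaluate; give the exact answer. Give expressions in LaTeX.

Step 1: r(k) = 3*(3*k**3 + 23*k**2 + 59*k + 50)/(3*k**2 + 11*k + 11).
A = 3*k + 6, B = 1, C = k**2 + 11*k/3 + 11/3.
Solve (3*k + 6)·f(k+1) − (1)·f(k) = k**2 + 11*k/3 + 11/3.
Bound: deg f ≤ 1.
Coefficient equations give f(k) = (k + 1)/3.
So s_k = (B(k−1)f/C)·t_k = ((k + 1)/(3*k**2 + 11*k + 11))·t_k = -3**k*(k + 1)*factorial(k + 1).
Δs = -3**k*(3*k**2 + 11*k + 11)*factorial(k + 1), as required.
Σ_(k=2)^(11) t_k = s_(12) − s_(2) = -43020824092646400 − (-162) = -43020824092646238.

Σ = -43020824092646238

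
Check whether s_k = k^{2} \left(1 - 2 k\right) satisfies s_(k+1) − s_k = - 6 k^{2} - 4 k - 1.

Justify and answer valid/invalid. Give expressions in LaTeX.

s_(k+1) = (-2*k - 1)*(k + 1)**2
s_(k+1) − s_k = -6*k**2 - 4*k - 1
(s_(k+1) − s_k) − t_k = 0

Valid — Δs_k = t_k.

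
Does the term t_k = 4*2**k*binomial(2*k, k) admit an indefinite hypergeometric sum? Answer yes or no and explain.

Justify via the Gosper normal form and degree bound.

t_(k+1)/t_k = 4*(2*k + 1)/(k + 1).
Take A(k)=8*k + 4, B(k)=k + 1, C(k)=1.
Key eq: (8*k + 4)·f(k+1) = (k)·f(k) + (1).
Degrees (1,1,0) ⇒ d ≤ -1.
Bound -1 < 0, so the key equation has no polynomial solution.

No; the degree bound rules out any f.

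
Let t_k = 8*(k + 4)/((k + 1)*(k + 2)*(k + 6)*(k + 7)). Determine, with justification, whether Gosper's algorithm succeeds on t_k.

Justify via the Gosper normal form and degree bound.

t_(k+1)/t_k = (k + 1)*(k + 5)*(k + 6)/((k + 3)*(k + 4)*(k + 8)).
Factor: A=k + 1; B=k + 8; C=k**4 + 16*k**3 + 95*k**2 + 248*k + 240.
f must satisfy (k + 1)·f(k+1) − (k + 7)·f(k) = k**4 + 16*k**3 + 95*k**2 + 248*k + 240.
From deg A=1, deg B=1, deg C=4: d=6.
Match coefficients ⇒ f(k) = k*(k + 2)*(k + 3)*(k + 4)*(k + 5)*(k + 7)/12.
Certificate R = B(k−1)f/C = k*(k + 2)*(k + 7)**2/(12*(k + 4)) gives s_k = 2*k*(k + 7)/(3*(k**2 + 7*k + 6)).
Check: Δs_k = 8*(k + 4)/(k**4 + 16*k**3 + 83*k**2 + 152*k + 84). ✓

Yes. s_k = 2*k*(k + 7)/(3*(k**2 + 7*k + 6)).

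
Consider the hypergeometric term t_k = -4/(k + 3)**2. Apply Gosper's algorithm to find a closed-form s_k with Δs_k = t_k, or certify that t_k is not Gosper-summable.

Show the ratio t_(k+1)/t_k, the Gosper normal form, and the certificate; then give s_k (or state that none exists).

t_(k+1)/t_k = (k + 3)**2/(k + 4)**2.
Gosper form: A/B · C(k+1)/C(k) with A=k**2 + 6*k + 9, B=k**2 + 8*k + 16, C=1.
Solve (k**2 + 6*k + 9)·f(k+1) − (k**2 + 6*k + 9)·f(k) = 1.
deg f ≤ 0 (via 2,2,0).
Write f(k) = c0. Then LHS − RHS = -1, requiring -1 = 0: contradictory. No certificate.

none — t_k is not Gosper-summable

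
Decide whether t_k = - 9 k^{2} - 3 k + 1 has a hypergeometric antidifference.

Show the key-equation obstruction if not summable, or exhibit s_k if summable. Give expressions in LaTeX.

The ratio is (9*k**2 + 21*k + 11)/(9*k**2 + 3*k - 1).
Factor: A=1; B=1; C=k**2 + k/3 - 1/9.
Solve (1)·f(k+1) − (1)·f(k) = k**2 + k/3 - 1/9.
d = 3 from the (0,0,2) case.
Coefficient equations give f(k) = k*(3*k**2 - 3*k - 1)/9.
R(k) = B(k−1)·f(k)/C(k) = k*(3*k**2 - 3*k - 1)/(9*k**2 + 3*k - 1); s_k = R·t_k = k*(-3*k**2 + 3*k + 1).
Δs = -9*k**2 - 3*k + 1, as required.

Yes. s_k = k \left(- 3 k^{2} + 3 k + 1\right).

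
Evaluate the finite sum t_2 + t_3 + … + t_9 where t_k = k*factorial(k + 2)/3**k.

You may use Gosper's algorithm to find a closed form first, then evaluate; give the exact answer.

Σ = 1970552/81

The ratio is (k + 1)*(k + 3)/(3*k).
Normal form (A,B,C) = (k/3 + 1, 1, k).
Set up (k/3 + 1)·f(k+1) − (1)·f(k) − (k) = 0.
Bound: deg f ≤ 0.
Coefficient equations give f(k) = 3.
So s_k = (B(k−1)f/C)·t_k = (3/k)·t_k = 3**(1 - k)*factorial(k + 2).
s_(k+1) − s_k = k*factorial(k + 2)/3**k = t_k.
Σ_(k=2)^(9) t_k = s_(10) − s_(2) = 1971200/81 − (8) = 1970552/81.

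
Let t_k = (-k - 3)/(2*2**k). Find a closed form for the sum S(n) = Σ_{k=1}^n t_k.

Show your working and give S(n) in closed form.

S(n) = 2**(-n - 1)*(-5*2**n + n + 5)

Step 1: r(k) = (k + 4)/(2*(k + 3)).
Normal form (A,B,C) = (1/2, 1, k + 3).
f must satisfy (1/2)·f(k+1) − (1)·f(k) = k + 3.
From deg A=0, deg B=0, deg C=1: d=1.
Solving with deg f ≤ 1: f(k) = -2*(k + 4).
Certificate R = B(k−1)f/C = -2*(k + 4)/(k + 3) gives s_k = (k + 4)/2**k.
Verify: (-k - 3)/(2*2**k) matches t_k.
Telescope: S(n) = s_(n+1) − s_(1) = 2**(-n - 1)*(n + 5) − (5/2) = 2**(-n - 1)*(-5*2**n + n + 5).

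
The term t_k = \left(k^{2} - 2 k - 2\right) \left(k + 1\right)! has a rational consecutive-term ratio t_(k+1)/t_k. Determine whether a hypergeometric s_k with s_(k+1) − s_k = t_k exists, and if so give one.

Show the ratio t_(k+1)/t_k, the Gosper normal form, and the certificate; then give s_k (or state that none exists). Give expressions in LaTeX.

Compute t_(k+1)/t_k: get (k + 2)*(2*k - (k + 1)**2 + 4)/(-k**2 + 2*k + 2).
Gosper form: A/B · C(k+1)/C(k) with A=k + 2, B=1, C=k**2 - 2*k - 2.
Set up (k + 2)·f(k+1) − (1)·f(k) − (k**2 - 2*k - 2) = 0.
deg f ≤ 1 (via 1,0,2).
Coefficient equations give f(k) = k - 4.
So s_k = (B(k−1)f/C)·t_k = ((k - 4)/(k**2 - 2*k - 2))·t_k = (k - 4)*factorial(k + 1).
Δs = (k**2 - 2*k - 2)*factorial(k + 1), as required.

s_k = \left(k - 4\right) \left(k + 1\right)!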